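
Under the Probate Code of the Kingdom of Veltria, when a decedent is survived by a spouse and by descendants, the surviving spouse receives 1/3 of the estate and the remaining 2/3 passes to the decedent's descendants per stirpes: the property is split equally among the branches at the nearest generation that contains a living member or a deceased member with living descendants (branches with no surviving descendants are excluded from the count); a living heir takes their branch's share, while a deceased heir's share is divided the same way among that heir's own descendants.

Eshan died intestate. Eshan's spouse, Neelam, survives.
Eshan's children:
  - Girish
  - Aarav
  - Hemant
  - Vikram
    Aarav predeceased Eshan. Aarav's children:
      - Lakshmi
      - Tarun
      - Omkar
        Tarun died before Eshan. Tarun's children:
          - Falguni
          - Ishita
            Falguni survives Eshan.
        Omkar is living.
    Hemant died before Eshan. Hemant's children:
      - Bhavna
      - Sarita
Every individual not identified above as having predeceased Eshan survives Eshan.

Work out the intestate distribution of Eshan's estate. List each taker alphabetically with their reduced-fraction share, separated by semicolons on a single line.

Bhavna 1/12; Falguni 1/36; Girish 1/6; Ishita 1/36; Lakshmi 1/18; Neelam 1/3; Omkar 1/18; Sarita 1/12; Vikram 1/6

Neelam, as surviving spouse, takes 1/3.
The remaining 2/3 passes to Eshan's descendants per stirpes.
The 2/3 is divided into 4 equal shares of 1/6 among Girish, Aarav, Hemant, Vikram.
Girish is living and takes 1/6.
Aarav predeceased; the 1/6 allotted to Aarav's branch passes to Aarav's issue by representation.
The 1/6 is divided into 3 equal shares of 1/18 among Lakshmi, Tarun, Omkar.
Lakshmi is living and takes 1/18.
Tarun predeceased; the 1/18 allotted to Tarun's branch passes to Tarun's issue by representation.
The 1/18 is divided into 2 equal shares of 1/36 among Falguni, Ishita.
Falguni is living and takes 1/36.
Ishita is living and takes 1/36.
Omkar is living and takes 1/18.
Hemant predeceased; the 1/6 allotted to Hemant's branch passes to Hemant's issue by representation.
The 1/6 is divided into 2 equal shares of 1/12 among Bhavna, Sarita.
Bhavna is living and takes 1/12.
Sarita is living and takes 1/12.
Vikram is living and takes 1/6.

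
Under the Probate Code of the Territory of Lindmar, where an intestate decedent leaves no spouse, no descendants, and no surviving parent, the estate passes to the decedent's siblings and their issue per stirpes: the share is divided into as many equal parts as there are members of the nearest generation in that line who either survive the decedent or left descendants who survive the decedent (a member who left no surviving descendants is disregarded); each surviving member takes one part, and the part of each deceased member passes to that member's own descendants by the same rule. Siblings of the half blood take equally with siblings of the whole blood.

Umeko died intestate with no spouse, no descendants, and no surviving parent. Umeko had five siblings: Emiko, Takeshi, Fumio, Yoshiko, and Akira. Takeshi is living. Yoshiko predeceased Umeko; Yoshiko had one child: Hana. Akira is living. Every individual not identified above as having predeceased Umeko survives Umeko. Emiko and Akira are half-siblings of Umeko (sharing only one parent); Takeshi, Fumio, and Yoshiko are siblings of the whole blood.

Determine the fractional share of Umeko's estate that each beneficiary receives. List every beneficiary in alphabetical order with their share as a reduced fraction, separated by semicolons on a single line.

No spouse, descendants, or parent survives, so the estate passes to Umeko's siblings per stirpes.
Half-blood and whole-blood siblings take equally under the stated rule.
The estate is divided into 5 equal shares of 1/5 among Emiko, Takeshi, Fumio, Yoshiko, Akira.
Emiko is living and takes 1/5.
Takeshi is living and takes 1/5.
Fumio is living and takes 1/5.
Yoshiko predeceased; the 1/5 allotted to Yoshiko's branch passes to Yoshiko's issue by representation.
Hana is the sole taker at this level and receives the full 1/5.
Akira is living and takes 1/5.

Akira 1/5; Emiko 1/5; Fumio 1/5; Hana 1/5; Takeshi 1/5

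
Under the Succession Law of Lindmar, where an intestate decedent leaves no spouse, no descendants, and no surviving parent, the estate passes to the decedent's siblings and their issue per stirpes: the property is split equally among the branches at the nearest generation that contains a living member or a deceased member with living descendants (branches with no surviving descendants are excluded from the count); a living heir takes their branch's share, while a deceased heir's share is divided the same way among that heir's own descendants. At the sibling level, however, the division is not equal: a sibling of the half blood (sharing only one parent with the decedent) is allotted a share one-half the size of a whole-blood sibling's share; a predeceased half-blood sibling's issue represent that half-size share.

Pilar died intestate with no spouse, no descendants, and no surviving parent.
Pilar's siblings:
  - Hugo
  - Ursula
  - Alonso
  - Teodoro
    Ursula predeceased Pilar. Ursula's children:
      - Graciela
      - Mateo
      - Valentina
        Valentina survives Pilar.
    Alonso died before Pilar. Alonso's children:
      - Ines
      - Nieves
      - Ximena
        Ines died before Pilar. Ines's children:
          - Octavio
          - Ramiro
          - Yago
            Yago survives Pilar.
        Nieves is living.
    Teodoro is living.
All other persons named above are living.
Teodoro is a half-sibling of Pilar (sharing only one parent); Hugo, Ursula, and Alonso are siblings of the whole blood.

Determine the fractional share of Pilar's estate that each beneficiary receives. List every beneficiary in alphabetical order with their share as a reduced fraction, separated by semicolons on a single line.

Graciela 2/21; Hugo 2/7; Mateo 2/21; Nieves 2/21; Octavio 2/63; Ramiro 2/63; Teodoro 1/7; Valentina 2/21; Ximena 2/21; Yago 2/63

No spouse, descendants, or parent survives, so the estate passes to Pilar's siblings per stirpes.
Half-blood siblings count for one-half the weight of whole-blood siblings at the initial division.
Dividing 1 in proportion to weights (total weight 7/2): Hugo (weight 1) → 2/7; Ursula (weight 1) → 2/7; Alonso (weight 1) → 2/7; Teodoro (weight 1/2) → 1/7.
Hugo is living and takes 2/7.
Ursula predeceased; the 2/7 allotted to Ursula's branch passes to Ursula's issue by representation.
The 2/7 is divided into 3 equal shares of 2/21 among Graciela, Mateo, Valentina.
Graciela is living and takes 2/21.
Mateo is living and takes 2/21.
Valentina is living and takes 2/21.
Alonso predeceased; the 2/7 allotted to Alonso's branch passes to Alonso's issue by representation.
The 2/7 is divided into 3 equal shares of 2/21 among Ines, Nieves, Ximena.
Ines predeceased; the 2/21 allotted to Ines's branch passes to Ines's issue by representation.
The 2/21 is divided into 3 equal shares of 2/63 among Octavio, Ramiro, Yago.
Octavio is living and takes 2/63.
Ramiro is living and takes 2/63.
Yago is living and takes 2/63.
Nieves is living and takes 2/21.
Ximena is living and takes 2/21.
Teodoro is living and takes 1/7.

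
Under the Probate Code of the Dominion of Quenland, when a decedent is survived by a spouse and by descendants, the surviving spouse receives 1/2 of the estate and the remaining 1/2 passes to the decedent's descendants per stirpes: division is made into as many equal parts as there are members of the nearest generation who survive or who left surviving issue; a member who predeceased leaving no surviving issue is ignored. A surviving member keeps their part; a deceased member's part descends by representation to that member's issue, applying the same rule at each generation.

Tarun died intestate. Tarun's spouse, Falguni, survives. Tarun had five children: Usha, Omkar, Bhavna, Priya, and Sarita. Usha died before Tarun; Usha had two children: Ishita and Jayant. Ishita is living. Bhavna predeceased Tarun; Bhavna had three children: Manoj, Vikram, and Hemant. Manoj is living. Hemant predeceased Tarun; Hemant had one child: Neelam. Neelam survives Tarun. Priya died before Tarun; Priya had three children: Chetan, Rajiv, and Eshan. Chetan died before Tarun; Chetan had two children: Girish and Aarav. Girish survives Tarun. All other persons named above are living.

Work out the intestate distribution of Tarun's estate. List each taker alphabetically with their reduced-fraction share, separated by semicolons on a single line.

Falguni, as surviving spouse, takes 1/2.
The remaining 1/2 passes to Tarun's descendants per stirpes.
The 1/2 is divided into 5 equal shares of 1/10 among Usha, Omkar, Bhavna, Priya, Sarita.
Usha predeceased; the 1/10 allotted to Usha's branch passes to Usha's issue by representation.
The 1/10 is divided into 2 equal shares of 1/20 among Ishita, Jayant.
Ishita is living and takes 1/20.
Jayant is living and takes 1/20.
Omkar is living and takes 1/10.
Bhavna predeceased; the 1/10 allotted to Bhavna's branch passes to Bhavna's issue by representation.
The 1/10 is divided into 3 equal shares of 1/30 among Manoj, Vikram, Hemant.
Manoj is living and takes 1/30.
Vikram is living and takes 1/30.
Hemant predeceased; the 1/30 allotted to Hemant's branch passes to Hemant's issue by representation.
Neelam is the sole taker at this level and receives the full 1/30.
Priya predeceased; the 1/10 allotted to Priya's branch passes to Priya's issue by representation.
The 1/10 is divided into 3 equal shares of 1/30 among Chetan, Rajiv, Eshan.
Chetan predeceased; the 1/30 allotted to Chetan's branch passes to Chetan's issue by representation.
The 1/30 is divided into 2 equal shares of 1/60 among Girish, Aarav.
Girish is living and takes 1/60.
Aarav is living and takes 1/60.
Rajiv is living and takes 1/30.
Eshan is living and takes 1/30.
Sarita is living and takes 1/10.

Aarav 1/60; Eshan 1/30; Falguni 1/2; Girish 1/60; Ishita 1/20; Jayant 1/20; Manoj 1/30; Neelam 1/30; Omkar 1/10; Rajiv 1/30; Sarita 1/10; Vikram 1/30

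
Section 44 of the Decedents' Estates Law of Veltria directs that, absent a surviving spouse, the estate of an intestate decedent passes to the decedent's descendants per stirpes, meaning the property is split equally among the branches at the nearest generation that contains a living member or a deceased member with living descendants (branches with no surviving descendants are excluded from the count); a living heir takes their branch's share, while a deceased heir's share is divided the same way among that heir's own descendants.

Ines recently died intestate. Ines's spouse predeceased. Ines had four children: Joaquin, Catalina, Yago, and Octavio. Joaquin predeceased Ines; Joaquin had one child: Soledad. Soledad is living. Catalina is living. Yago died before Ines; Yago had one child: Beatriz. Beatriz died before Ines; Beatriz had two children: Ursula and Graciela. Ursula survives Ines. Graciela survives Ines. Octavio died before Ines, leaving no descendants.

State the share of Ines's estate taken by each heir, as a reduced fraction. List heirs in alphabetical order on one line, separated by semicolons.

Catalina 1/3; Graciela 1/6; Soledad 1/3; Ursula 1/6

There is no surviving spouse, so the entire estate passes to Ines's descendants per stirpes.
Octavio left no surviving issue, so that branch lapses and is disregarded.
The estate is divided into 3 equal shares of 1/3 among Joaquin, Catalina, Yago.
Joaquin predeceased; the 1/3 allotted to Joaquin's branch passes to Joaquin's issue by representation.
Soledad is the sole taker at this level and receives the full 1/3.
Catalina is living and takes 1/3.
Yago predeceased; the 1/3 allotted to Yago's branch passes to Yago's issue by representation.
Beatriz's line is the sole branch at this level, so the full 1/3 passes to Beatriz's issue by representation.
The 1/3 is divided into 2 equal shares of 1/6 among Ursula, Graciela.
Ursula is living and takes 1/6.
Graciela is living and takes 1/6.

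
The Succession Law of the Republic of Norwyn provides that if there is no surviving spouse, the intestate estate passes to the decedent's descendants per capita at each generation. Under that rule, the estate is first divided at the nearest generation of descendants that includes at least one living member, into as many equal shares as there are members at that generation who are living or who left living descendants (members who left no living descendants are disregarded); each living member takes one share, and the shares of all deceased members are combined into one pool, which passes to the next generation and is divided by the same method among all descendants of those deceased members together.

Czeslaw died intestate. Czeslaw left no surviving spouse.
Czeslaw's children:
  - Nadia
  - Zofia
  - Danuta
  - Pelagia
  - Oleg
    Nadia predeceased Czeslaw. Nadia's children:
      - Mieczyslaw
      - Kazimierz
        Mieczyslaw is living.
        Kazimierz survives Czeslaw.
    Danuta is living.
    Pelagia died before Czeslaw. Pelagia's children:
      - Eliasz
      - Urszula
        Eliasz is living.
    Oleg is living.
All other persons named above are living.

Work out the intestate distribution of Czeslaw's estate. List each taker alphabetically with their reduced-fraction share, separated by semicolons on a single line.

There is no surviving spouse, so the entire estate passes to Czeslaw's descendants per capita at each generation.
At generation 1 (Nadia, Zofia, Danuta, Pelagia, Oleg) there are 5 shares of (1)/5 = 1/5 each.
Living: Zofia, Danuta, and Oleg — each takes 1/5.
Deceased: Nadia and Pelagia. Their combined 2/5 is pooled and carried to generation 2.
At generation 2 (Mieczyslaw, Kazimierz, Eliasz, Urszula) there are 4 shares of (2/5)/4 = 1/10 each.
Living: Mieczyslaw, Kazimierz, Eliasz, and Urszula — each takes 1/10.

Danuta 1/5; Eliasz 1/10; Kazimierz 1/10; Mieczyslaw 1/10; Oleg 1/5; Urszula 1/10; Zofia 1/5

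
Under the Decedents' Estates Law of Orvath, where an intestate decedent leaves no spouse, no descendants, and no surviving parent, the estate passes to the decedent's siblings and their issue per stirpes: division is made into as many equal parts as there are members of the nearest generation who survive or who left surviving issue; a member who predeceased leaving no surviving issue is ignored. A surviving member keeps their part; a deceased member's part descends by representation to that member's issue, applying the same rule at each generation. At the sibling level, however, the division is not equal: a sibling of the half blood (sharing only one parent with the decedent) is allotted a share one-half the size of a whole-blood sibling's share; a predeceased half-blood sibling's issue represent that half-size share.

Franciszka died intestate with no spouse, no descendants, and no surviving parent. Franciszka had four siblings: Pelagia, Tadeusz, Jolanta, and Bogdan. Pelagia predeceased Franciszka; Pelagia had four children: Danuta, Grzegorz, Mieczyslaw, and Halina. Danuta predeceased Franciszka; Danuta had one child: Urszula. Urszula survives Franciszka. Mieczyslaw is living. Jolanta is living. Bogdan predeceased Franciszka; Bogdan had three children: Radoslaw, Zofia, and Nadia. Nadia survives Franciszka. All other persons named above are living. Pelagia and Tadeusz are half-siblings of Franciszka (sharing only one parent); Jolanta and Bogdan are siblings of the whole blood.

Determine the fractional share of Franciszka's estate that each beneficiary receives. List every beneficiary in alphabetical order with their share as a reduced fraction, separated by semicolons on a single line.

Grzegorz 1/24; Halina 1/24; Jolanta 1/3; Mieczyslaw 1/24; Nadia 1/9; Radoslaw 1/9; Tadeusz 1/6; Urszula 1/24; Zofia 1/9

No spouse, descendants, or parent survives, so the estate passes to Franciszka's siblings per stirpes.
Half-blood siblings count for one-half the weight of whole-blood siblings at the initial division.
Dividing 1 in proportion to weights (total weight 3): Pelagia (weight 1/2) → 1/6; Tadeusz (weight 1/2) → 1/6; Jolanta (weight 1) → 1/3; Bogdan (weight 1) → 1/3.
Pelagia predeceased; the 1/6 allotted to Pelagia's branch passes to Pelagia's issue by representation.
The 1/6 is divided into 4 equal shares of 1/24 among Danuta, Grzegorz, Mieczyslaw, Halina.
Danuta predeceased; the 1/24 allotted to Danuta's branch passes to Danuta's issue by representation.
Urszula is the sole taker at this level and receives the full 1/24.
Grzegorz is living and takes 1/24.
Mieczyslaw is living and takes 1/24.
Halina is living and takes 1/24.
Tadeusz is living and takes 1/6.
Jolanta is living and takes 1/3.
Bogdan predeceased; the 1/3 allotted to Bogdan's branch passes to Bogdan's issue by representation.
The 1/3 is divided into 3 equal shares of 1/9 among Radoslaw, Zofia, Nadia.
Radoslaw is living and takes 1/9.
Zofia is living and takes 1/9.
Nadia is living and takes 1/9.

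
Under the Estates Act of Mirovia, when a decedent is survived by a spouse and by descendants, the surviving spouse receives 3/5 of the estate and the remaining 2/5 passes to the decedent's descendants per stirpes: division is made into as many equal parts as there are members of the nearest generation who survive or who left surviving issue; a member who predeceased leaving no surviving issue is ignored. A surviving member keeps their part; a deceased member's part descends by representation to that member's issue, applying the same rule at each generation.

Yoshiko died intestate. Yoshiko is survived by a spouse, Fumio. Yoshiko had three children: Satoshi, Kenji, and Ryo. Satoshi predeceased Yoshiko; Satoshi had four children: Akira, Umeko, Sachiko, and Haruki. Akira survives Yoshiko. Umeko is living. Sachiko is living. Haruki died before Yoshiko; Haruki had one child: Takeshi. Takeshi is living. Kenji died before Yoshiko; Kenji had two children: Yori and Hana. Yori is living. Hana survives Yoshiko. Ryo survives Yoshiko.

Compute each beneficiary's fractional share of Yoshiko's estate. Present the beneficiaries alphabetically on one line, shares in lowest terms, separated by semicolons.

Akira 1/30; Fumio 3/5; Hana 1/15; Ryo 2/15; Sachiko 1/30; Takeshi 1/30; Umeko 1/30; Yori 1/15

Fumio, as surviving spouse, takes 3/5.
The remaining 2/5 passes to Yoshiko's descendants per stirpes.
The 2/5 is divided into 3 equal shares of 2/15 among Satoshi, Kenji, Ryo.
Satoshi predeceased; the 2/15 allotted to Satoshi's branch passes to Satoshi's issue by representation.
The 2/15 is divided into 4 equal shares of 1/30 among Akira, Umeko, Sachiko, Haruki.
Akira is living and takes 1/30.
Umeko is living and takes 1/30.
Sachiko is living and takes 1/30.
Haruki predeceased; the 1/30 allotted to Haruki's branch passes to Haruki's issue by representation.
Takeshi is the sole taker at this level and receives the full 1/30.
Kenji predeceased; the 2/15 allotted to Kenji's branch passes to Kenji's issue by representation.
The 2/15 is divided into 2 equal shares of 1/15 among Yori, Hana.
Yori is living and takes 1/15.
Hana is living and takes 1/15.
Ryo is living and takes 2/15.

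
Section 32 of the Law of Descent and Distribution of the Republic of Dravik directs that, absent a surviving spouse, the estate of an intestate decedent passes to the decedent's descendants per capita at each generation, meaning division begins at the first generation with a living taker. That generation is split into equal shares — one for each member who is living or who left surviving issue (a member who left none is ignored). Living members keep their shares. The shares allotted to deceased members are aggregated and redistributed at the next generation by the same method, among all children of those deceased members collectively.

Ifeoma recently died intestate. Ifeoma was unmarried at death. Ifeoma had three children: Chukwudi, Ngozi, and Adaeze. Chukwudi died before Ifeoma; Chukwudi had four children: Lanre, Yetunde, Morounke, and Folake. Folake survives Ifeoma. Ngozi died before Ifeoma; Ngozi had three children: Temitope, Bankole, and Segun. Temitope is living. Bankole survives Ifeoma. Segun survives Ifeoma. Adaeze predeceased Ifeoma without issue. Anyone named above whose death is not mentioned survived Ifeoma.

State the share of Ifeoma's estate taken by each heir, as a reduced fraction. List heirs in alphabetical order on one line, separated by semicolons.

There is no surviving spouse, so the entire estate passes to Ifeoma's descendants per capita at each generation.
No one at generation 1 (Chukwudi, Ngozi) is living; moving to the next generation.
At generation 2 (Lanre, Yetunde, Morounke, Folake, Temitope, Bankole, Segun) there are 7 shares of (1)/7 = 1/7 each.
Living: Lanre, Yetunde, Morounke, Folake, Temitope, Bankole, and Segun — each takes 1/7.

Bankole 1/7; Folake 1/7; Lanre 1/7; Morounke 1/7; Segun 1/7; Temitope 1/7; Yetunde 1/7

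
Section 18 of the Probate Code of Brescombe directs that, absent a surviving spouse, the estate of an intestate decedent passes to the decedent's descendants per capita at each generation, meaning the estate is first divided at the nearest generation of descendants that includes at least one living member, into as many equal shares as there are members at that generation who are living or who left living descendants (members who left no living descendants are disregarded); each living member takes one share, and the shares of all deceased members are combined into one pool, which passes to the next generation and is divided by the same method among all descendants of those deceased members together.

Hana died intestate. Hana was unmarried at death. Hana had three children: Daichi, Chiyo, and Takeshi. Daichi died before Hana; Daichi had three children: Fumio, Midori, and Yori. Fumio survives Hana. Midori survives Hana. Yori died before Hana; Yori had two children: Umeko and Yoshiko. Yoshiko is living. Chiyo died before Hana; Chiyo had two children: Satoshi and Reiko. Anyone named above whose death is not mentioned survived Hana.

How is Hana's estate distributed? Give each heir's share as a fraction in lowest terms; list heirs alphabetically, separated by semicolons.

There is no surviving spouse, so the entire estate passes to Hana's descendants per capita at each generation.
At generation 1 (Daichi, Chiyo, Takeshi) there are 3 shares of (1)/3 = 1/3 each.
Living: Takeshi — each takes 1/3.
Deceased: Daichi and Chiyo. Their combined 2/3 is pooled and carried to generation 2.
At generation 2 (Fumio, Midori, Yori, Satoshi, Reiko) there are 5 shares of (2/3)/5 = 2/15 each.
Living: Fumio, Midori, Satoshi, and Reiko — each takes 2/15.
Deceased: Yori. That 2/15 share is carried to generation 3.
At generation 3 (Umeko, Yoshiko) there are 2 shares of (2/15)/2 = 1/15 each.
Living: Umeko and Yoshiko — each takes 1/15.

Fumio 2/15; Midori 2/15; Reiko 2/15; Satoshi 2/15; Takeshi 1/3; Umeko 1/15; Yoshiko 1/15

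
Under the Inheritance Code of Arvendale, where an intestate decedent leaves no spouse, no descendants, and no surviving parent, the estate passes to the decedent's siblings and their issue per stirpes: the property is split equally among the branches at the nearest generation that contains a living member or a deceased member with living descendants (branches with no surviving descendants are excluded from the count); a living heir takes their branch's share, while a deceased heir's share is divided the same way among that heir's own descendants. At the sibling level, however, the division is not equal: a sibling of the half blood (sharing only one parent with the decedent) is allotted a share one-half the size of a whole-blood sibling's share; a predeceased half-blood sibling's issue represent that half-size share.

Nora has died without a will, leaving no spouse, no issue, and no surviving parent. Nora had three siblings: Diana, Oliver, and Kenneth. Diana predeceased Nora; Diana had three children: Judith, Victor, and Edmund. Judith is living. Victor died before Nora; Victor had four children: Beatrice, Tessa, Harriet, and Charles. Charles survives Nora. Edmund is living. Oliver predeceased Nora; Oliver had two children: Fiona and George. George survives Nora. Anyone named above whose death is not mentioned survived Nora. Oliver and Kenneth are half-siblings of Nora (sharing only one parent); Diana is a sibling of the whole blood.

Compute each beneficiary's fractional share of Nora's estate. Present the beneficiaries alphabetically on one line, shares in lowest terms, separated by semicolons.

No spouse, descendants, or parent survives, so the estate passes to Nora's siblings per stirpes.
Half-blood siblings count for one-half the weight of whole-blood siblings at the initial division.
Dividing 1 in proportion to weights (total weight 2): Diana (weight 1) → 1/2; Oliver (weight 1/2) → 1/4; Kenneth (weight 1/2) → 1/4.
Diana predeceased; the 1/2 allotted to Diana's branch passes to Diana's issue by representation.
The 1/2 is divided into 3 equal shares of 1/6 among Judith, Victor, Edmund.
Judith is living and takes 1/6.
Victor predeceased; the 1/6 allotted to Victor's branch passes to Victor's issue by representation.
The 1/6 is divided into 4 equal shares of 1/24 among Beatrice, Tessa, Harriet, Charles.
Beatrice is living and takes 1/24.
Tessa is living and takes 1/24.
Harriet is living and takes 1/24.
Charles is living and takes 1/24.
Edmund is living and takes 1/6.
Oliver predeceased; the 1/4 allotted to Oliver's branch passes to Oliver's issue by representation.
The 1/4 is divided into 2 equal shares of 1/8 among Fiona, George.
Fiona is living and takes 1/8.
George is living and takes 1/8.
Kenneth is living and takes 1/4.

Beatrice 1/24; Charles 1/24; Edmund 1/6; Fiona 1/8; George 1/8; Harriet 1/24; Judith 1/6; Kenneth 1/4; Tessa 1/24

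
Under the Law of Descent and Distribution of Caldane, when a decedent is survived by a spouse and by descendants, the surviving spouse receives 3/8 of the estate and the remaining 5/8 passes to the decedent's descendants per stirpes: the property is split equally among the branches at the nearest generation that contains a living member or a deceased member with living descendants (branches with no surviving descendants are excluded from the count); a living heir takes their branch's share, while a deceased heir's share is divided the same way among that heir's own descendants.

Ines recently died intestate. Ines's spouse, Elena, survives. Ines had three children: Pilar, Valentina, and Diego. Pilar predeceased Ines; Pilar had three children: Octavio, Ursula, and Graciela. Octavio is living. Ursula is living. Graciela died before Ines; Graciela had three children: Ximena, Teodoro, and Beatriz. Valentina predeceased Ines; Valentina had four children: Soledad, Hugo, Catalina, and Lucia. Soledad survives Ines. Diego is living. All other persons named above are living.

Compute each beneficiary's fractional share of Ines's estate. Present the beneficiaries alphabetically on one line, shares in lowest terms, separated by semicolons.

Beatriz 5/216; Catalina 5/96; Diego 5/24; Elena 3/8; Hugo 5/96; Lucia 5/96; Octavio 5/72; Soledad 5/96; Teodoro 5/216; Ursula 5/72; Ximena 5/216

Elena, as surviving spouse, takes 3/8.
The remaining 5/8 passes to Ines's descendants per stirpes.
The 5/8 is divided into 3 equal shares of 5/24 among Pilar, Valentina, Diego.
Pilar predeceased; the 5/24 allotted to Pilar's branch passes to Pilar's issue by representation.
The 5/24 is divided into 3 equal shares of 5/72 among Octavio, Ursula, Graciela.
Octavio is living and takes 5/72.
Ursula is living and takes 5/72.
Graciela predeceased; the 5/72 allotted to Graciela's branch passes to Graciela's issue by representation.
The 5/72 is divided into 3 equal shares of 5/216 among Ximena, Teodoro, Beatriz.
Ximena is living and takes 5/216.
Teodoro is living and takes 5/216.
Beatriz is living and takes 5/216.
Valentina predeceased; the 5/24 allotted to Valentina's branch passes to Valentina's issue by representation.
The 5/24 is divided into 4 equal shares of 5/96 among Soledad, Hugo, Catalina, Lucia.
Soledad is living and takes 5/96.
Hugo is living and takes 5/96.
Catalina is living and takes 5/96.
Lucia is living and takes 5/96.
Diego is living and takes 5/24.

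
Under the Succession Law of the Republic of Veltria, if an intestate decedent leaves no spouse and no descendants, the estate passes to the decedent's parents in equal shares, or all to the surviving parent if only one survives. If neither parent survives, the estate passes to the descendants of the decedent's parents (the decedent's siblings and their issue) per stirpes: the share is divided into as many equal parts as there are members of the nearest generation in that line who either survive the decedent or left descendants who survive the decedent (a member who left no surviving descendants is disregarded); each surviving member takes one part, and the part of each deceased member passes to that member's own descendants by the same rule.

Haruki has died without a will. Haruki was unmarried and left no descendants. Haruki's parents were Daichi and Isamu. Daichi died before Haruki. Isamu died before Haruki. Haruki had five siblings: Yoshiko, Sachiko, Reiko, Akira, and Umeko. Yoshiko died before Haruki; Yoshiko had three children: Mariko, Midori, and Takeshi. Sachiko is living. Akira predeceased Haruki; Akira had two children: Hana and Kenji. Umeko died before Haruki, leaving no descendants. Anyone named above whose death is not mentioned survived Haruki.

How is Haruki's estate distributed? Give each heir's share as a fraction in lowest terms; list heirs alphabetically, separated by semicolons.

Neither parent survives and there are no descendants, so the estate passes to Haruki's siblings and their issue per stirpes.
Umeko left no surviving issue, so that branch lapses and is disregarded.
The estate is divided into 4 equal shares of 1/4 among Yoshiko, Sachiko, Reiko, Akira.
Yoshiko predeceased; the 1/4 allotted to Yoshiko's branch passes to Yoshiko's issue by representation.
The 1/4 is divided into 3 equal shares of 1/12 among Mariko, Midori, Takeshi.
Mariko is living and takes 1/12.
Midori is living and takes 1/12.
Takeshi is living and takes 1/12.
Sachiko is living and takes 1/4.
Reiko is living and takes 1/4.
Akira predeceased; the 1/4 allotted to Akira's branch passes to Akira's issue by representation.
The 1/4 is divided into 2 equal shares of 1/8 among Hana, Kenji.
Hana is living and takes 1/8.
Kenji is living and takes 1/8.

Hana 1/8; Kenji 1/8; Mariko 1/12; Midori 1/12; Reiko 1/4; Sachiko 1/4; Takeshi 1/12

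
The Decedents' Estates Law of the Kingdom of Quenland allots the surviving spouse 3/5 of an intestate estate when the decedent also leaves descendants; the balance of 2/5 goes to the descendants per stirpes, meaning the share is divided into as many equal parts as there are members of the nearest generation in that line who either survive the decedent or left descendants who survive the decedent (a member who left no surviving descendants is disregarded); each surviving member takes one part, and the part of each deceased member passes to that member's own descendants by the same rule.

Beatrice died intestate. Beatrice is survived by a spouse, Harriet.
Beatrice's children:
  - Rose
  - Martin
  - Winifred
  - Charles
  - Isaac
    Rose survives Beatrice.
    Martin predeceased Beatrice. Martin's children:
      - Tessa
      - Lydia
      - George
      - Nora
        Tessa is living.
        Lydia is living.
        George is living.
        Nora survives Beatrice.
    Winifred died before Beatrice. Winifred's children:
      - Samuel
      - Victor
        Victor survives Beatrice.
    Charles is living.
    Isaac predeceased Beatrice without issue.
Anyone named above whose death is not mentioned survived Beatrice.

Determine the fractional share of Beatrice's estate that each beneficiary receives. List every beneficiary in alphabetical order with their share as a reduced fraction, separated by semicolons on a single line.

Charles 1/10; George 1/40; Harriet 3/5; Lydia 1/40; Nora 1/40; Rose 1/10; Samuel 1/20; Tessa 1/40; Victor 1/20

Harriet, as surviving spouse, takes 3/5.
The remaining 2/5 passes to Beatrice's descendants per stirpes.
Isaac left no surviving issue, so that branch lapses and is disregarded.
The 2/5 is divided into 4 equal shares of 1/10 among Rose, Martin, Winifred, Charles.
Rose is living and takes 1/10.
Martin predeceased; the 1/10 allotted to Martin's branch passes to Martin's issue by representation.
The 1/10 is divided into 4 equal shares of 1/40 among Tessa, Lydia, George, Nora.
Tessa is living and takes 1/40.
Lydia is living and takes 1/40.
George is living and takes 1/40.
Nora is living and takes 1/40.
Winifred predeceased; the 1/10 allotted to Winifred's branch passes to Winifred's issue by representation.
The 1/10 is divided into 2 equal shares of 1/20 among Samuel, Victor.
Samuel is living and takes 1/20.
Victor is living and takes 1/20.
Charles is living and takes 1/10.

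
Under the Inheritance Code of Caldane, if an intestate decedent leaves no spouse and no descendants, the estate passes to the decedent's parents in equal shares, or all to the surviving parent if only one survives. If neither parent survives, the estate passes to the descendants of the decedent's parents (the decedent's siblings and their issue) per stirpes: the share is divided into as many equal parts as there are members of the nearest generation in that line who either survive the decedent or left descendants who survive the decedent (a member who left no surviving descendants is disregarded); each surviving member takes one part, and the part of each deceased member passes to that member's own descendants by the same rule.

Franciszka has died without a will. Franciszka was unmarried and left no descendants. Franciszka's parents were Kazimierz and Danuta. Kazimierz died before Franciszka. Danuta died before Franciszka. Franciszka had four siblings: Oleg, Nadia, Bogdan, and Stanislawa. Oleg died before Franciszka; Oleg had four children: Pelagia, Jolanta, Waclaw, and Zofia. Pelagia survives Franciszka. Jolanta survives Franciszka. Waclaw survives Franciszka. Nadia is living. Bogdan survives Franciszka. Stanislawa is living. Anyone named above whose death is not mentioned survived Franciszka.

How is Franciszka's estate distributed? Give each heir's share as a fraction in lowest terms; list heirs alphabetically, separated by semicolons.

Bogdan 1/4; Jolanta 1/16; Nadia 1/4; Pelagia 1/16; Stanislawa 1/4; Waclaw 1/16; Zofia 1/16

Neither parent survives and there are no descendants, so the estate passes to Franciszka's siblings and their issue per stirpes.
The estate is divided into 4 equal shares of 1/4 among Oleg, Nadia, Bogdan, Stanislawa.
Oleg predeceased; the 1/4 allotted to Oleg's branch passes to Oleg's issue by representation.
The 1/4 is divided into 4 equal shares of 1/16 among Pelagia, Jolanta, Waclaw, Zofia.
Pelagia is living and takes 1/16.
Jolanta is living and takes 1/16.
Waclaw is living and takes 1/16.
Zofia is living and takes 1/16.
Nadia is living and takes 1/4.
Bogdan is living and takes 1/4.
Stanislawa is living and takes 1/4.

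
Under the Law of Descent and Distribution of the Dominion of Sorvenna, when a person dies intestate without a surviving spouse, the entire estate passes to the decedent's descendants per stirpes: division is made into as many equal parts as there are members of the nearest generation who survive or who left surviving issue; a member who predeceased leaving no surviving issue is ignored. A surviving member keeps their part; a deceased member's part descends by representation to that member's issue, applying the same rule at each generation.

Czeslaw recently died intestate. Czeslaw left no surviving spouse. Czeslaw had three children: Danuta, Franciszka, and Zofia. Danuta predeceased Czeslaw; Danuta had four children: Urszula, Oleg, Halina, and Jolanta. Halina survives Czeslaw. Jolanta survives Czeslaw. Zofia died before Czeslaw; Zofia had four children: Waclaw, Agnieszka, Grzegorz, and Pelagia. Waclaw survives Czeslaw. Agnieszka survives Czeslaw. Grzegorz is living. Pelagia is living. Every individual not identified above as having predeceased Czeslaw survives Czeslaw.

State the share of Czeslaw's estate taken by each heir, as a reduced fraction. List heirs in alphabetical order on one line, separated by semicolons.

There is no surviving spouse, so the entire estate passes to Czeslaw's descendants per stirpes.
The estate is divided into 3 equal shares of 1/3 among Danuta, Franciszka, Zofia.
Danuta predeceased; the 1/3 allotted to Danuta's branch passes to Danuta's issue by representation.
The 1/3 is divided into 4 equal shares of 1/12 among Urszula, Oleg, Halina, Jolanta.
Urszula is living and takes 1/12.
Oleg is living and takes 1/12.
Halina is living and takes 1/12.
Jolanta is living and takes 1/12.
Franciszka is living and takes 1/3.
Zofia predeceased; the 1/3 allotted to Zofia's branch passes to Zofia's issue by representation.
The 1/3 is divided into 4 equal shares of 1/12 among Waclaw, Agnieszka, Grzegorz, Pelagia.
Waclaw is living and takes 1/12.
Agnieszka is living and takes 1/12.
Grzegorz is living and takes 1/12.
Pelagia is living and takes 1/12.

Agnieszka 1/12; Franciszka 1/3; Grzegorz 1/12; Halina 1/12; Jolanta 1/12; Oleg 1/12; Pelagia 1/12; Urszula 1/12; Waclaw 1/12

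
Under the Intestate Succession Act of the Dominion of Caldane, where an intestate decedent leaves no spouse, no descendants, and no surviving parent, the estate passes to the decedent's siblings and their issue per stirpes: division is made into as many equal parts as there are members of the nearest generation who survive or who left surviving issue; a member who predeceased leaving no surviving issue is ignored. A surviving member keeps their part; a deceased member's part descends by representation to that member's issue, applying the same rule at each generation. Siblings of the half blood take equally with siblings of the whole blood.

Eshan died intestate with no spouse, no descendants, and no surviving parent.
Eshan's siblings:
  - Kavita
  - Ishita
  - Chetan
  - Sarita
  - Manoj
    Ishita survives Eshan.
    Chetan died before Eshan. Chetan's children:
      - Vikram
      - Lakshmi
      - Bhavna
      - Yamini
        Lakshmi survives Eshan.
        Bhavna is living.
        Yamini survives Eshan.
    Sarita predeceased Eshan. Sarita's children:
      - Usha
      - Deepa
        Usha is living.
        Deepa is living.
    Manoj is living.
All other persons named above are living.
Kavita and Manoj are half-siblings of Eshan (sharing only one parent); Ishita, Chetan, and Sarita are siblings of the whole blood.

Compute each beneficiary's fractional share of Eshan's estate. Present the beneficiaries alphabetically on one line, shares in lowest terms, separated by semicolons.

Bhavna 1/20; Deepa 1/10; Ishita 1/5; Kavita 1/5; Lakshmi 1/20; Manoj 1/5; Usha 1/10; Vikram 1/20; Yamini 1/20

No spouse, descendants, or parent survives, so the estate passes to Eshan's siblings per stirpes.
Half-blood and whole-blood siblings take equally under the stated rule.
The estate is divided into 5 equal shares of 1/5 among Kavita, Ishita, Chetan, Sarita, Manoj.
Kavita is living and takes 1/5.
Ishita is living and takes 1/5.
Chetan predeceased; the 1/5 allotted to Chetan's branch passes to Chetan's issue by representation.
The 1/5 is divided into 4 equal shares of 1/20 among Vikram, Lakshmi, Bhavna, Yamini.
Vikram is living and takes 1/20.
Lakshmi is living and takes 1/20.
Bhavna is living and takes 1/20.
Yamini is living and takes 1/20.
Sarita predeceased; the 1/5 allotted to Sarita's branch passes to Sarita's issue by representation.
The 1/5 is divided into 2 equal shares of 1/10 among Usha, Deepa.
Usha is living and takes 1/10.
Deepa is living and takes 1/10.
Manoj is living and takes 1/5.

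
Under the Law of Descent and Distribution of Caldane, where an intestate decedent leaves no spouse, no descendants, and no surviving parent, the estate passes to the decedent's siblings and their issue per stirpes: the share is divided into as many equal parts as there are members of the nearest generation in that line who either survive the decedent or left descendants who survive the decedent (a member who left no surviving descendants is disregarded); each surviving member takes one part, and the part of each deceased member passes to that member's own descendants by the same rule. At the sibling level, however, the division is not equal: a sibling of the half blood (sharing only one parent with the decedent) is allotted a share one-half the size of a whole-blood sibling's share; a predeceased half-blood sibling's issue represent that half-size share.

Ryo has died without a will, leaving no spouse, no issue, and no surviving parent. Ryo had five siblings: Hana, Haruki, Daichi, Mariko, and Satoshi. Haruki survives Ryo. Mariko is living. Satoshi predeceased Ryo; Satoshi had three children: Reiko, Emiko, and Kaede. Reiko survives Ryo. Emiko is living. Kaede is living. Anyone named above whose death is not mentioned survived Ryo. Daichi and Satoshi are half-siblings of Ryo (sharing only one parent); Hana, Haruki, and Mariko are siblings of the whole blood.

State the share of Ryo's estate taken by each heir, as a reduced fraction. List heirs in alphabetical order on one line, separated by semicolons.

Daichi 1/8; Emiko 1/24; Hana 1/4; Haruki 1/4; Kaede 1/24; Mariko 1/4; Reiko 1/24

No spouse, descendants, or parent survives, so the estate passes to Ryo's siblings per stirpes.
Half-blood siblings count for one-half the weight of whole-blood siblings at the initial division.
Dividing 1 in proportion to weights (total weight 4): Hana (weight 1) → 1/4; Haruki (weight 1) → 1/4; Daichi (weight 1/2) → 1/8; Mariko (weight 1) → 1/4; Satoshi (weight 1/2) → 1/8.
Hana is living and takes 1/4.
Haruki is living and takes 1/4.
Daichi is living and takes 1/8.
Mariko is living and takes 1/4.
Satoshi predeceased; the 1/8 allotted to Satoshi's branch passes to Satoshi's issue by representation.
The 1/8 is divided into 3 equal shares of 1/24 among Reiko, Emiko, Kaede.
Reiko is living and takes 1/24.
Emiko is living and takes 1/24.
Kaede is living and takes 1/24.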